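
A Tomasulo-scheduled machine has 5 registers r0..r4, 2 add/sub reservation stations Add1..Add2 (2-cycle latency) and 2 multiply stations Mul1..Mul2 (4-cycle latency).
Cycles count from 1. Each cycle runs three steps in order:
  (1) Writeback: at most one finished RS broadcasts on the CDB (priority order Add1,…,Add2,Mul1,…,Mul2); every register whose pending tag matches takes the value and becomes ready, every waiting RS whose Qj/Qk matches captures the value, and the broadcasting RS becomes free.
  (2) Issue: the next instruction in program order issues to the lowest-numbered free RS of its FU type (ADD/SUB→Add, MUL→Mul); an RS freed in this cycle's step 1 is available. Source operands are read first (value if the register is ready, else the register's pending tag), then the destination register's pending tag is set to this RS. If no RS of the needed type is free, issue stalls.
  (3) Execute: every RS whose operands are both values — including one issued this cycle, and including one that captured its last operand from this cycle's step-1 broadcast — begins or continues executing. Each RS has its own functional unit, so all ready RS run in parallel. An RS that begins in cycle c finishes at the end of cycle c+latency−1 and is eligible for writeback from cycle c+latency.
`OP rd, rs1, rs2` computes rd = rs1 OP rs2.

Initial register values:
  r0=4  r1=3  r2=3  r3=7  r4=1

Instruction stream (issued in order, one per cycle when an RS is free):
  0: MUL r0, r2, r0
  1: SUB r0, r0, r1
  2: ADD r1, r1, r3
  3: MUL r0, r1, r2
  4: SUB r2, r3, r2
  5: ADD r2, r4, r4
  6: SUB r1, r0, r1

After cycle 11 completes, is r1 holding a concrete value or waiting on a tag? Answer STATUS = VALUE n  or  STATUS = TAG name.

c1: issue MUL r0<-Mul1 | r0:Mul1,r1:3,r2:3,r3:7,r4:1
c2: issue SUB r0<-Add1 | r0:Add1,r1:3,r2:3,r3:7,r4:1
c3: issue ADD r1<-Add2 | r0:Add1,r1:Add2,r2:3,r3:7,r4:1
c4: issue MUL r0<-Mul2 | r0:Mul2,r1:Add2,r2:3,r3:7,r4:1
c5: CDB Add2=10; issue SUB r2<-Add2 | r0:Mul2,r1:10,r2:Add2,r3:7,r4:1
c6: CDB Mul1=12; stall | r0:Mul2,r1:10,r2:Add2,r3:7,r4:1
c7: CDB Add2=4; issue ADD r2<-Add2 | r0:Mul2,r1:10,r2:Add2,r3:7,r4:1
c8: CDB Add1=9; issue SUB r1<-Add1 | r0:Mul2,r1:Add1,r2:Add2,r3:7,r4:1
c9: CDB Add2=2 | r0:Mul2,r1:Add1,r2:2,r3:7,r4:1
c10: CDB Mul2=30 | r0:30,r1:Add1,r2:2,r3:7,r4:1
c11: - | r0:30,r1:Add1,r2:2,r3:7,r4:1

STATUS = TAG Add1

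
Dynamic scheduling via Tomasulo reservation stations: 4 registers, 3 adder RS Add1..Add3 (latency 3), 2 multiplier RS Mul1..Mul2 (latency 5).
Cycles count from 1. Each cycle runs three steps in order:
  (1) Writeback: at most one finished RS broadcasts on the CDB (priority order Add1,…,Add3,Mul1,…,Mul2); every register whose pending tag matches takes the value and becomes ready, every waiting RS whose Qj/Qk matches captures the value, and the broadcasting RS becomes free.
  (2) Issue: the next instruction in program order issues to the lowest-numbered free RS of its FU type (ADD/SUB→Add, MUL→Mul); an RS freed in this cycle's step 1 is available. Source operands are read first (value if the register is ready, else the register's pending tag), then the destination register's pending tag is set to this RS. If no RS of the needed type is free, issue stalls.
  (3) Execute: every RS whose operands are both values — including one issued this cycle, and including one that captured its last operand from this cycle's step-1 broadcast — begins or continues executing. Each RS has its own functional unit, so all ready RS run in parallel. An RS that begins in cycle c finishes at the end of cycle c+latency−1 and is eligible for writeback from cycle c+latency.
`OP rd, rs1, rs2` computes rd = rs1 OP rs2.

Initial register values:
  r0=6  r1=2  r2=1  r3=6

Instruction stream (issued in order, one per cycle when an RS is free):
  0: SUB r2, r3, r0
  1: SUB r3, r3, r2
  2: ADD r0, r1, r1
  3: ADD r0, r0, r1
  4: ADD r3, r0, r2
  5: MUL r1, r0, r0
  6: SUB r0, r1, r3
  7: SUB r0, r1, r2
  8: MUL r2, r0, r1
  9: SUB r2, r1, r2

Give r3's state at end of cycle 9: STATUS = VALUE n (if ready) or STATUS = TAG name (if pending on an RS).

c1: issue SUB r2<-Add1 | r0:6,r1:2,r2:Add1,r3:6
c2: issue SUB r3<-Add2 | r0:6,r1:2,r2:Add1,r3:Add2
c3: issue ADD r0<-Add3 | r0:Add3,r1:2,r2:Add1,r3:Add2
c4: CDB Add1=0; issue ADD r0<-Add1 | r0:Add1,r1:2,r2:0,r3:Add2
c5: stall | r0:Add1,r1:2,r2:0,r3:Add2
c6: CDB Add3=4; issue ADD r3<-Add3 | r0:Add1,r1:2,r2:0,r3:Add3
c7: CDB Add2=6; issue MUL r1<-Mul1 | r0:Add1,r1:Mul1,r2:0,r3:Add3
c8: issue SUB r0<-Add2 | r0:Add2,r1:Mul1,r2:0,r3:Add3
c9: CDB Add1=6; issue SUB r0<-Add1 | r0:Add1,r1:Mul1,r2:0,r3:Add3

STATUS = TAG Add3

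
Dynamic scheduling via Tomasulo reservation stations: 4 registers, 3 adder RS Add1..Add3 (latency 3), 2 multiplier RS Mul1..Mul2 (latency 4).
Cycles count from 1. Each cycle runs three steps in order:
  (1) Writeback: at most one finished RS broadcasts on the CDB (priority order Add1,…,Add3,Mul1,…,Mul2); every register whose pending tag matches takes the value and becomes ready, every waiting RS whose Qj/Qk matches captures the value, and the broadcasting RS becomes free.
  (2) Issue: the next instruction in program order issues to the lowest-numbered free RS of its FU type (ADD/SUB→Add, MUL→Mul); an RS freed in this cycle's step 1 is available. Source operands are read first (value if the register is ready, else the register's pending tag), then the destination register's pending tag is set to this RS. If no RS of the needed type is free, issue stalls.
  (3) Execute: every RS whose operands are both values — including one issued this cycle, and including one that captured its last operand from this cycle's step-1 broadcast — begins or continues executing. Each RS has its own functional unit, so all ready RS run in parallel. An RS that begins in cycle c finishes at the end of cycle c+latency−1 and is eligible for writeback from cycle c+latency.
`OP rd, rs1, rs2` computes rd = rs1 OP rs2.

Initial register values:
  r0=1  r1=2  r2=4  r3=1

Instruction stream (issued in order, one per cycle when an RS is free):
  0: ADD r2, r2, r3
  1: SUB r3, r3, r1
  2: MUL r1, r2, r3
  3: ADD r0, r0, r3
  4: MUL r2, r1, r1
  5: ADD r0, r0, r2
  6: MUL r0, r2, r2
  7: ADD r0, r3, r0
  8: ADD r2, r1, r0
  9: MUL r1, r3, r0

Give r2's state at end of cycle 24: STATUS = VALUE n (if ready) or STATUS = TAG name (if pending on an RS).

c1: issue ADD r2<-Add1 | r0:1,r1:2,r2:Add1,r3:1
c2: issue SUB r3<-Add2 | r0:1,r1:2,r2:Add1,r3:Add2
c3: issue MUL r1<-Mul1 | r0:1,r1:Mul1,r2:Add1,r3:Add2
c4: CDB Add1=5; issue ADD r0<-Add1 | r0:Add1,r1:Mul1,r2:5,r3:Add2
c5: CDB Add2=-1; issue MUL r2<-Mul2 | r0:Add1,r1:Mul1,r2:Mul2,r3:-1
c6: issue ADD r0<-Add2 | r0:Add2,r1:Mul1,r2:Mul2,r3:-1
c7: stall | r0:Add2,r1:Mul1,r2:Mul2,r3:-1
c8: CDB Add1=0; stall | r0:Add2,r1:Mul1,r2:Mul2,r3:-1
c9: CDB Mul1=-5; issue MUL r0<-Mul1 | r0:Mul1,r1:-5,r2:Mul2,r3:-1
c10: issue ADD r0<-Add1 | r0:Add1,r1:-5,r2:Mul2,r3:-1
c11: issue ADD r2<-Add3 | r0:Add1,r1:-5,r2:Add3,r3:-1
c12: stall | r0:Add1,r1:-5,r2:Add3,r3:-1
c13: CDB Mul2=25; issue MUL r1<-Mul2 | r0:Add1,r1:Mul2,r2:Add3,r3:-1
c14: - | r0:Add1,r1:Mul2,r2:Add3,r3:-1
c15: - | r0:Add1,r1:Mul2,r2:Add3,r3:-1
c16: CDB Add2=25 | r0:Add1,r1:Mul2,r2:Add3,r3:-1
c17: CDB Mul1=625 | r0:Add1,r1:Mul2,r2:Add3,r3:-1
c18: - | r0:Add1,r1:Mul2,r2:Add3,r3:-1
c19: - | r0:Add1,r1:Mul2,r2:Add3,r3:-1
c20: CDB Add1=624 | r0:624,r1:Mul2,r2:Add3,r3:-1
c21: - | r0:624,r1:Mul2,r2:Add3,r3:-1
c22: - | r0:624,r1:Mul2,r2:Add3,r3:-1
c23: CDB Add3=619 | r0:624,r1:Mul2,r2:619,r3:-1
c24: CDB Mul2=-624 | r0:624,r1:-624,r2:619,r3:-1

STATUS = VALUE 619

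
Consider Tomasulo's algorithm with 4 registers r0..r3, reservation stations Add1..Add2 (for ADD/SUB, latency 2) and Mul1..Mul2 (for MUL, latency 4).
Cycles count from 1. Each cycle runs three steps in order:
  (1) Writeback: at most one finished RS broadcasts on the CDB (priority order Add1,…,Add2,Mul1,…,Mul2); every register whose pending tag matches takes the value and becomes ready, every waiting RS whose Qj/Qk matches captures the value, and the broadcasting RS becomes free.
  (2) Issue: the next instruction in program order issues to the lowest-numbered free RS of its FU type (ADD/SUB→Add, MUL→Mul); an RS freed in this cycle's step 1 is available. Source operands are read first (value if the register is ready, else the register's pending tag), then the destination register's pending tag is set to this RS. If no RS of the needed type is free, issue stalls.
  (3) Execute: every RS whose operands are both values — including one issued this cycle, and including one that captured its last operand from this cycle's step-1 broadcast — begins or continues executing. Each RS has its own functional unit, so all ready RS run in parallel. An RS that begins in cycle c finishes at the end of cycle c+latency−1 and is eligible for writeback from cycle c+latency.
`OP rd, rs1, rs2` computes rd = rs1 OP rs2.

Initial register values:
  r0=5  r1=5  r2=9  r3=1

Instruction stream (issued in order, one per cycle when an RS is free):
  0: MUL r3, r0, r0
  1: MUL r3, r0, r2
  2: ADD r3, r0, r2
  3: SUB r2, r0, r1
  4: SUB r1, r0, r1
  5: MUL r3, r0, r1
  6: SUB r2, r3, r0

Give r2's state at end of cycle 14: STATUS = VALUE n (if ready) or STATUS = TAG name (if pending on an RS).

STATUS = VALUE -5

  c1: issue MUL r3<-Mul1  regs: r0:5,r1:5,r2:9,r3:Mul1
  c2: issue MUL r3<-Mul2  regs: r0:5,r1:5,r2:9,r3:Mul2
  c3: issue ADD r3<-Add1  regs: r0:5,r1:5,r2:9,r3:Add1
  c4: issue SUB r2<-Add2  regs: r0:5,r1:5,r2:Add2,r3:Add1
  c5: CDB Add1=14; issue SUB r1<-Add1  regs: r0:5,r1:Add1,r2:Add2,r3:14
  c6: CDB Add2=0; stall  regs: r0:5,r1:Add1,r2:0,r3:14
  c7: CDB Add1=0; stall  regs: r0:5,r1:0,r2:0,r3:14
  c8: CDB Mul1=25; issue MUL r3<-Mul1  regs: r0:5,r1:0,r2:0,r3:Mul1
  c9: CDB Mul2=45; issue SUB r2<-Add1  regs: r0:5,r1:0,r2:Add1,r3:Mul1
  c10: -  regs: r0:5,r1:0,r2:Add1,r3:Mul1
  c11: -  regs: r0:5,r1:0,r2:Add1,r3:Mul1
  c12: CDB Mul1=0  regs: r0:5,r1:0,r2:Add1,r3:0
  c13: -  regs: r0:5,r1:0,r2:Add1,r3:0
  c14: CDB Add1=-5  regs: r0:5,r1:0,r2:-5,r3:0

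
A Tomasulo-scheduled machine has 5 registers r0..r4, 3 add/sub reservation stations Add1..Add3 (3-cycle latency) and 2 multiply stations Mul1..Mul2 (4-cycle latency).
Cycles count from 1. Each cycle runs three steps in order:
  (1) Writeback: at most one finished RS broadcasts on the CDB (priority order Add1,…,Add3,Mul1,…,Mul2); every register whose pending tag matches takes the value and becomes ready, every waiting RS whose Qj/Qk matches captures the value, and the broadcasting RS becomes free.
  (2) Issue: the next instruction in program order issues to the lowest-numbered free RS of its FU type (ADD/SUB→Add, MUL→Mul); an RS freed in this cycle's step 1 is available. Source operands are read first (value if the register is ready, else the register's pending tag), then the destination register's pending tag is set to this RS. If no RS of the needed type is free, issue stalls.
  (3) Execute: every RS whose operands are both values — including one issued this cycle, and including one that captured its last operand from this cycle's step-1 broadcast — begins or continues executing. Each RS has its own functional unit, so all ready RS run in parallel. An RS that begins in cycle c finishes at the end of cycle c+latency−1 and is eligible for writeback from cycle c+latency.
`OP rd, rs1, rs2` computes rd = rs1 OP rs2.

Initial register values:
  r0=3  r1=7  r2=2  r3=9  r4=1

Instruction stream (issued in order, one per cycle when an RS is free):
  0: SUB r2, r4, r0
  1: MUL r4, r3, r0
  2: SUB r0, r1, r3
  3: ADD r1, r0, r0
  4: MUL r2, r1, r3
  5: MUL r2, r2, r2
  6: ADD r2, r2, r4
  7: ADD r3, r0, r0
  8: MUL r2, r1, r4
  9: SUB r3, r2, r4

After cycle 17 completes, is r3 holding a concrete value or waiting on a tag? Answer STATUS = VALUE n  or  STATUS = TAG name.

STATUS = TAG Add1

cycle 1: issue SUB r2<-Add1 // r0:3,r1:7,r2:Add1,r3:9,r4:1
cycle 2: issue MUL r4<-Mul1 // r0:3,r1:7,r2:Add1,r3:9,r4:Mul1
cycle 3: issue SUB r0<-Add2 // r0:Add2,r1:7,r2:Add1,r3:9,r4:Mul1
cycle 4: CDB Add1=-2; issue ADD r1<-Add1 // r0:Add2,r1:Add1,r2:-2,r3:9,r4:Mul1
cycle 5: issue MUL r2<-Mul2 // r0:Add2,r1:Add1,r2:Mul2,r3:9,r4:Mul1
cycle 6: CDB Add2=-2; stall // r0:-2,r1:Add1,r2:Mul2,r3:9,r4:Mul1
cycle 7: CDB Mul1=27; issue MUL r2<-Mul1 // r0:-2,r1:Add1,r2:Mul1,r3:9,r4:27
cycle 8: issue ADD r2<-Add2 // r0:-2,r1:Add1,r2:Add2,r3:9,r4:27
cycle 9: CDB Add1=-4; issue ADD r3<-Add1 // r0:-2,r1:-4,r2:Add2,r3:Add1,r4:27
cycle 10: stall // r0:-2,r1:-4,r2:Add2,r3:Add1,r4:27
cycle 11: stall // r0:-2,r1:-4,r2:Add2,r3:Add1,r4:27
cycle 12: CDB Add1=-4; stall // r0:-2,r1:-4,r2:Add2,r3:-4,r4:27
cycle 13: CDB Mul2=-36; issue MUL r2<-Mul2 // r0:-2,r1:-4,r2:Mul2,r3:-4,r4:27
cycle 14: issue SUB r3<-Add1 // r0:-2,r1:-4,r2:Mul2,r3:Add1,r4:27
cycle 15: - // r0:-2,r1:-4,r2:Mul2,r3:Add1,r4:27
cycle 16: - // r0:-2,r1:-4,r2:Mul2,r3:Add1,r4:27
cycle 17: CDB Mul1=1296 // r0:-2,r1:-4,r2:Mul2,r3:Add1,r4:27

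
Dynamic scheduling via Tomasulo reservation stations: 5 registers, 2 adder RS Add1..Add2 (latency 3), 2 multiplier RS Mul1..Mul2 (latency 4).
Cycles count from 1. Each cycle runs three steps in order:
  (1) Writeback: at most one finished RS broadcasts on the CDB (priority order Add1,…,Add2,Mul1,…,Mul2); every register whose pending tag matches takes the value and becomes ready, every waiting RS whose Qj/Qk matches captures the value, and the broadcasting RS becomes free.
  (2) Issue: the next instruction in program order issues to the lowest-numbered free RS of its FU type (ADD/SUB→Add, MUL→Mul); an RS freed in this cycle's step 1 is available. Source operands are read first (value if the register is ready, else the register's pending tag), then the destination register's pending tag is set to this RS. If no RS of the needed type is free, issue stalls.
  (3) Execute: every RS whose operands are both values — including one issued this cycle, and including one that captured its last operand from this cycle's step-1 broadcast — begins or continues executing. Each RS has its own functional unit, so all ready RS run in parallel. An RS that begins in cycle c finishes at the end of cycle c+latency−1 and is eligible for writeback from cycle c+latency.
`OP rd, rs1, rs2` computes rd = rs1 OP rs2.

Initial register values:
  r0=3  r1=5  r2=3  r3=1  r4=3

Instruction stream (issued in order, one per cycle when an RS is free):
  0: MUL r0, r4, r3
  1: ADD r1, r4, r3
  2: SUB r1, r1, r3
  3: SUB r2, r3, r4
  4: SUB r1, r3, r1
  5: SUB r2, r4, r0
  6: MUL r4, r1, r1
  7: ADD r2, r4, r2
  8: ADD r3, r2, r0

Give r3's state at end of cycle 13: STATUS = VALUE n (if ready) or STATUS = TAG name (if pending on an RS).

STATUS = TAG Add2

c1: issue MUL r0<-Mul1 | r0:Mul1,r1:5,r2:3,r3:1,r4:3
c2: issue ADD r1<-Add1 | r0:Mul1,r1:Add1,r2:3,r3:1,r4:3
c3: issue SUB r1<-Add2 | r0:Mul1,r1:Add2,r2:3,r3:1,r4:3
c4: stall | r0:Mul1,r1:Add2,r2:3,r3:1,r4:3
c5: CDB Add1=4; issue SUB r2<-Add1 | r0:Mul1,r1:Add2,r2:Add1,r3:1,r4:3
c6: CDB Mul1=3; stall | r0:3,r1:Add2,r2:Add1,r3:1,r4:3
c7: stall | r0:3,r1:Add2,r2:Add1,r3:1,r4:3
c8: CDB Add1=-2; issue SUB r1<-Add1 | r0:3,r1:Add1,r2:-2,r3:1,r4:3
c9: CDB Add2=3; issue SUB r2<-Add2 | r0:3,r1:Add1,r2:Add2,r3:1,r4:3
c10: issue MUL r4<-Mul1 | r0:3,r1:Add1,r2:Add2,r3:1,r4:Mul1
c11: stall | r0:3,r1:Add1,r2:Add2,r3:1,r4:Mul1
c12: CDB Add1=-2; issue ADD r2<-Add1 | r0:3,r1:-2,r2:Add1,r3:1,r4:Mul1
c13: CDB Add2=0; issue ADD r3<-Add2 | r0:3,r1:-2,r2:Add1,r3:Add2,r4:Mul1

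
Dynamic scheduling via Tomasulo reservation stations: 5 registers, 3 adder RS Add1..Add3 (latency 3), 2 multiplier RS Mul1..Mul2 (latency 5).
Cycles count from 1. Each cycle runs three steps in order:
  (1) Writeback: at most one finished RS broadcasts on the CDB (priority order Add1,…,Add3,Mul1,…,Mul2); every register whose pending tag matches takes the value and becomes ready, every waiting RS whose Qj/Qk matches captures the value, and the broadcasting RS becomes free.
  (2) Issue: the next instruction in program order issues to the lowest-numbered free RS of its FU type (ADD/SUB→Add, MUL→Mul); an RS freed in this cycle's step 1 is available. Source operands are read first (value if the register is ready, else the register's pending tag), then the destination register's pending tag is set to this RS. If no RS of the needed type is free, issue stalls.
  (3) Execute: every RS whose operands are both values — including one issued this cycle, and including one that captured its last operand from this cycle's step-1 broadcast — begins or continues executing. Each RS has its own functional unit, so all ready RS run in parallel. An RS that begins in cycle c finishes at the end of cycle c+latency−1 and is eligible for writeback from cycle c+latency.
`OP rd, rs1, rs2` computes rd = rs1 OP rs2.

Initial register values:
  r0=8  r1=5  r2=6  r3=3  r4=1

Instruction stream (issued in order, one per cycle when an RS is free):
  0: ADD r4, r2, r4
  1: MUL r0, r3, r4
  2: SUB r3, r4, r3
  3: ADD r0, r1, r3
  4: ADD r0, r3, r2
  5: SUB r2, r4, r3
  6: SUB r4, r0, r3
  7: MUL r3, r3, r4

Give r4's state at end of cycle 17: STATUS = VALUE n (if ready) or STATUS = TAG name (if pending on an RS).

cycle 1: issue ADD r4<-Add1 // r0:8,r1:5,r2:6,r3:3,r4:Add1
cycle 2: issue MUL r0<-Mul1 // r0:Mul1,r1:5,r2:6,r3:3,r4:Add1
cycle 3: issue SUB r3<-Add2 // r0:Mul1,r1:5,r2:6,r3:Add2,r4:Add1
cycle 4: CDB Add1=7; issue ADD r0<-Add1 // r0:Add1,r1:5,r2:6,r3:Add2,r4:7
cycle 5: issue ADD r0<-Add3 // r0:Add3,r1:5,r2:6,r3:Add2,r4:7
cycle 6: stall // r0:Add3,r1:5,r2:6,r3:Add2,r4:7
cycle 7: CDB Add2=4; issue SUB r2<-Add2 // r0:Add3,r1:5,r2:Add2,r3:4,r4:7
cycle 8: stall // r0:Add3,r1:5,r2:Add2,r3:4,r4:7
cycle 9: CDB Mul1=21; stall // r0:Add3,r1:5,r2:Add2,r3:4,r4:7
cycle 10: CDB Add1=9; issue SUB r4<-Add1 // r0:Add3,r1:5,r2:Add2,r3:4,r4:Add1
cycle 11: CDB Add2=3; issue MUL r3<-Mul1 // r0:Add3,r1:5,r2:3,r3:Mul1,r4:Add1
cycle 12: CDB Add3=10 // r0:10,r1:5,r2:3,r3:Mul1,r4:Add1
cycle 13: - // r0:10,r1:5,r2:3,r3:Mul1,r4:Add1
cycle 14: - // r0:10,r1:5,r2:3,r3:Mul1,r4:Add1
cycle 15: CDB Add1=6 // r0:10,r1:5,r2:3,r3:Mul1,r4:6
cycle 16: - // r0:10,r1:5,r2:3,r3:Mul1,r4:6
cycle 17: - // r0:10,r1:5,r2:3,r3:Mul1,r4:6

STATUS = VALUE 6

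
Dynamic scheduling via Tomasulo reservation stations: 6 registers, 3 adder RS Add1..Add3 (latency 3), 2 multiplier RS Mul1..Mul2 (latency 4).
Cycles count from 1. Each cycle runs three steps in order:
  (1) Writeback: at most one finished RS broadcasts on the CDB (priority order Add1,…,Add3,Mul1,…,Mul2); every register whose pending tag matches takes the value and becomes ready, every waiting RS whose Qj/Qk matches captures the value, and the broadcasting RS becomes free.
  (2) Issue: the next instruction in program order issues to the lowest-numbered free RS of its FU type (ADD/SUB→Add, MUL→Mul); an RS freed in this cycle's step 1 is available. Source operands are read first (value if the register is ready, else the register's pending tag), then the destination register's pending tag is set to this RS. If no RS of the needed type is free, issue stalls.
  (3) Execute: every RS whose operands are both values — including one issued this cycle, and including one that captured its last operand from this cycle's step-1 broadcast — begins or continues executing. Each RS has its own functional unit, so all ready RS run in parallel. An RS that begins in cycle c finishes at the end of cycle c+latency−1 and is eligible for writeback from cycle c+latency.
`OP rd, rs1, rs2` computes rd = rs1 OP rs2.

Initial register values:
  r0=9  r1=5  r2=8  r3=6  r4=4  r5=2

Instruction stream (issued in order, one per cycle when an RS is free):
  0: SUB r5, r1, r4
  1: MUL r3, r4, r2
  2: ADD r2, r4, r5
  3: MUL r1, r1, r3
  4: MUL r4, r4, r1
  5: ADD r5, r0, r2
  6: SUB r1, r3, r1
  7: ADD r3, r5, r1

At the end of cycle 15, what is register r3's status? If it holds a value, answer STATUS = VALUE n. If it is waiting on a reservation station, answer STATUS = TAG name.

cycle 1: issue SUB r5<-Add1 // r0:9,r1:5,r2:8,r3:6,r4:4,r5:Add1
cycle 2: issue MUL r3<-Mul1 // r0:9,r1:5,r2:8,r3:Mul1,r4:4,r5:Add1
cycle 3: issue ADD r2<-Add2 // r0:9,r1:5,r2:Add2,r3:Mul1,r4:4,r5:Add1
cycle 4: CDB Add1=1; issue MUL r1<-Mul2 // r0:9,r1:Mul2,r2:Add2,r3:Mul1,r4:4,r5:1
cycle 5: stall // r0:9,r1:Mul2,r2:Add2,r3:Mul1,r4:4,r5:1
cycle 6: CDB Mul1=32; issue MUL r4<-Mul1 // r0:9,r1:Mul2,r2:Add2,r3:32,r4:Mul1,r5:1
cycle 7: CDB Add2=5; issue ADD r5<-Add1 // r0:9,r1:Mul2,r2:5,r3:32,r4:Mul1,r5:Add1
cycle 8: issue SUB r1<-Add2 // r0:9,r1:Add2,r2:5,r3:32,r4:Mul1,r5:Add1
cycle 9: issue ADD r3<-Add3 // r0:9,r1:Add2,r2:5,r3:Add3,r4:Mul1,r5:Add1
cycle 10: CDB Add1=14 // r0:9,r1:Add2,r2:5,r3:Add3,r4:Mul1,r5:14
cycle 11: CDB Mul2=160 // r0:9,r1:Add2,r2:5,r3:Add3,r4:Mul1,r5:14
cycle 12: - // r0:9,r1:Add2,r2:5,r3:Add3,r4:Mul1,r5:14
cycle 13: - // r0:9,r1:Add2,r2:5,r3:Add3,r4:Mul1,r5:14
cycle 14: CDB Add2=-128 // r0:9,r1:-128,r2:5,r3:Add3,r4:Mul1,r5:14
cycle 15: CDB Mul1=640 // r0:9,r1:-128,r2:5,r3:Add3,r4:640,r5:14

STATUS = TAG Add3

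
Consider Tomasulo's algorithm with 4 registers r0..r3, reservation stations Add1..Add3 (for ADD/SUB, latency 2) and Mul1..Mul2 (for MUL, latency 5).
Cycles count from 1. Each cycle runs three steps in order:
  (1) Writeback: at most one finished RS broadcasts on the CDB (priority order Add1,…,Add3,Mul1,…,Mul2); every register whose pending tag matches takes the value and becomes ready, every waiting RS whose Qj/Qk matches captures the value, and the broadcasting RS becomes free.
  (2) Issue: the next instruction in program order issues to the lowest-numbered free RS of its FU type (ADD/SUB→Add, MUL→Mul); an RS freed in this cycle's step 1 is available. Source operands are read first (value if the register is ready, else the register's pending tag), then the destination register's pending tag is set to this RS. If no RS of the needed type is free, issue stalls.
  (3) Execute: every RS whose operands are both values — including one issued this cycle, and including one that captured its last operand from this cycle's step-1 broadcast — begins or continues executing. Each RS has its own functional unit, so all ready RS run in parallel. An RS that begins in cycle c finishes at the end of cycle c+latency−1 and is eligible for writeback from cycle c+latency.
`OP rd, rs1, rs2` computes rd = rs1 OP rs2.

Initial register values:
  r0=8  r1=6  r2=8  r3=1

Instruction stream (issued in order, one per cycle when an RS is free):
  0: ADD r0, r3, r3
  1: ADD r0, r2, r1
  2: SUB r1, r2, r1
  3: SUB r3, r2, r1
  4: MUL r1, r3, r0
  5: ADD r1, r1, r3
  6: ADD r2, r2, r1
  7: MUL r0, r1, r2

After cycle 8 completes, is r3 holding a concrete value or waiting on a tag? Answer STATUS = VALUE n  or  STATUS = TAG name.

STATUS = VALUE 6

c1: issue ADD r0<-Add1 | r0:Add1,r1:6,r2:8,r3:1
c2: issue ADD r0<-Add2 | r0:Add2,r1:6,r2:8,r3:1
c3: CDB Add1=2; issue SUB r1<-Add1 | r0:Add2,r1:Add1,r2:8,r3:1
c4: CDB Add2=14; issue SUB r3<-Add2 | r0:14,r1:Add1,r2:8,r3:Add2
c5: CDB Add1=2; issue MUL r1<-Mul1 | r0:14,r1:Mul1,r2:8,r3:Add2
c6: issue ADD r1<-Add1 | r0:14,r1:Add1,r2:8,r3:Add2
c7: CDB Add2=6; issue ADD r2<-Add2 | r0:14,r1:Add1,r2:Add2,r3:6
c8: issue MUL r0<-Mul2 | r0:Mul2,r1:Add1,r2:Add2,r3:6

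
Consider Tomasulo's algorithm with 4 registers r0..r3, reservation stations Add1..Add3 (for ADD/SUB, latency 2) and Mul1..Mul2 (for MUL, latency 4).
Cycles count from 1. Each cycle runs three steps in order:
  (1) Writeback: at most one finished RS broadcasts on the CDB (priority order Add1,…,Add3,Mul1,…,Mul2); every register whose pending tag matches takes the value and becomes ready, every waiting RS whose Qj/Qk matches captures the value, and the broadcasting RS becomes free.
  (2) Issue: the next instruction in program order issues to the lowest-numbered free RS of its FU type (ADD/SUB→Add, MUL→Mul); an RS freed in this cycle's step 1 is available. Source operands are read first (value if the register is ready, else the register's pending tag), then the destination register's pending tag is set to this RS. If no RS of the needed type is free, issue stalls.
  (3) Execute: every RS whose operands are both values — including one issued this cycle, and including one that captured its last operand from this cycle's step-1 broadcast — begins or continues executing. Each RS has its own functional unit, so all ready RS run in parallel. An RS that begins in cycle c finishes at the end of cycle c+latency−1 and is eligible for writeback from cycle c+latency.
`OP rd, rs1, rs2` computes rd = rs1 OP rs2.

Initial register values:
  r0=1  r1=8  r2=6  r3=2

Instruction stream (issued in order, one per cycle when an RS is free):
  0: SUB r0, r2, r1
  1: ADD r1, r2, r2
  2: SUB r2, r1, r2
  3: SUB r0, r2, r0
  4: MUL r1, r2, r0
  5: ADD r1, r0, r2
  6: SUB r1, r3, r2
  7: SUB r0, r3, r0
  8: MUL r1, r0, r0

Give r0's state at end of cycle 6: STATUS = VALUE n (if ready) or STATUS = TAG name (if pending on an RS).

STATUS = TAG Add2

  c1: issue SUB r0<-Add1  regs: r0:Add1,r1:8,r2:6,r3:2
  c2: issue ADD r1<-Add2  regs: r0:Add1,r1:Add2,r2:6,r3:2
  c3: CDB Add1=-2; issue SUB r2<-Add1  regs: r0:-2,r1:Add2,r2:Add1,r3:2
  c4: CDB Add2=12; issue SUB r0<-Add2  regs: r0:Add2,r1:12,r2:Add1,r3:2
  c5: issue MUL r1<-Mul1  regs: r0:Add2,r1:Mul1,r2:Add1,r3:2
  c6: CDB Add1=6; issue ADD r1<-Add1  regs: r0:Add2,r1:Add1,r2:6,r3:2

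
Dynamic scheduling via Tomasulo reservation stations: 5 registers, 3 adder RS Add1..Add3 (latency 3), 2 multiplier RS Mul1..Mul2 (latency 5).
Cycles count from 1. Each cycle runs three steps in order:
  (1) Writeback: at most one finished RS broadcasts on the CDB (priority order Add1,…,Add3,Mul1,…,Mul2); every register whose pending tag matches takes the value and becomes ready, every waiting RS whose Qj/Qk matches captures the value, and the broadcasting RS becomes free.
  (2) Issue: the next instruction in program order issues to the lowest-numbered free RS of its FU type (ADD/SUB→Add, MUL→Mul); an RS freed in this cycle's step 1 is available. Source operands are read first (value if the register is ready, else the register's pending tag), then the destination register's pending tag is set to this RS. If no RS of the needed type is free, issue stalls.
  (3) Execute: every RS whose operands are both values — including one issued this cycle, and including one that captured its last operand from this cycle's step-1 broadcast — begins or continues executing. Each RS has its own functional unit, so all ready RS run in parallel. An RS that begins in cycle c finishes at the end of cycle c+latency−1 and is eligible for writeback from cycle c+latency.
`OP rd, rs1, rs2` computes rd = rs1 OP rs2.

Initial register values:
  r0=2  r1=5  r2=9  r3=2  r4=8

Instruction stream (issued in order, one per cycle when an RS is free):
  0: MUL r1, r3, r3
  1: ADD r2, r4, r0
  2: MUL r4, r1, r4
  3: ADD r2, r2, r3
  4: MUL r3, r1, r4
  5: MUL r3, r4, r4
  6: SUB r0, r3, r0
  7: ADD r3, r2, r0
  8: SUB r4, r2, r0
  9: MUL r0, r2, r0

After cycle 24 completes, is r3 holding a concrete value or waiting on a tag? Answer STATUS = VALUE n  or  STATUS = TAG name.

STATUS = VALUE 1034

  c1: issue MUL r1<-Mul1  regs: r0:2,r1:Mul1,r2:9,r3:2,r4:8
  c2: issue ADD r2<-Add1  regs: r0:2,r1:Mul1,r2:Add1,r3:2,r4:8
  c3: issue MUL r4<-Mul2  regs: r0:2,r1:Mul1,r2:Add1,r3:2,r4:Mul2
  c4: issue ADD r2<-Add2  regs: r0:2,r1:Mul1,r2:Add2,r3:2,r4:Mul2
  c5: CDB Add1=10; stall  regs: r0:2,r1:Mul1,r2:Add2,r3:2,r4:Mul2
  c6: CDB Mul1=4; issue MUL r3<-Mul1  regs: r0:2,r1:4,r2:Add2,r3:Mul1,r4:Mul2
  c7: stall  regs: r0:2,r1:4,r2:Add2,r3:Mul1,r4:Mul2
  c8: CDB Add2=12; stall  regs: r0:2,r1:4,r2:12,r3:Mul1,r4:Mul2
  c9: stall  regs: r0:2,r1:4,r2:12,r3:Mul1,r4:Mul2
  c10: stall  regs: r0:2,r1:4,r2:12,r3:Mul1,r4:Mul2
  c11: CDB Mul2=32; issue MUL r3<-Mul2  regs: r0:2,r1:4,r2:12,r3:Mul2,r4:32
  c12: issue SUB r0<-Add1  regs: r0:Add1,r1:4,r2:12,r3:Mul2,r4:32
  c13: issue ADD r3<-Add2  regs: r0:Add1,r1:4,r2:12,r3:Add2,r4:32
  c14: issue SUB r4<-Add3  regs: r0:Add1,r1:4,r2:12,r3:Add2,r4:Add3
  c15: stall  regs: r0:Add1,r1:4,r2:12,r3:Add2,r4:Add3
  c16: CDB Mul1=128; issue MUL r0<-Mul1  regs: r0:Mul1,r1:4,r2:12,r3:Add2,r4:Add3
  c17: CDB Mul2=1024  regs: r0:Mul1,r1:4,r2:12,r3:Add2,r4:Add3
  c18: -  regs: r0:Mul1,r1:4,r2:12,r3:Add2,r4:Add3
  c19: -  regs: r0:Mul1,r1:4,r2:12,r3:Add2,r4:Add3
  c20: CDB Add1=1022  regs: r0:Mul1,r1:4,r2:12,r3:Add2,r4:Add3
  c21: -  regs: r0:Mul1,r1:4,r2:12,r3:Add2,r4:Add3
  c22: -  regs: r0:Mul1,r1:4,r2:12,r3:Add2,r4:Add3
  c23: CDB Add2=1034  regs: r0:Mul1,r1:4,r2:12,r3:1034,r4:Add3
  c24: CDB Add3=-1010  regs: r0:Mul1,r1:4,r2:12,r3:1034,r4:-1010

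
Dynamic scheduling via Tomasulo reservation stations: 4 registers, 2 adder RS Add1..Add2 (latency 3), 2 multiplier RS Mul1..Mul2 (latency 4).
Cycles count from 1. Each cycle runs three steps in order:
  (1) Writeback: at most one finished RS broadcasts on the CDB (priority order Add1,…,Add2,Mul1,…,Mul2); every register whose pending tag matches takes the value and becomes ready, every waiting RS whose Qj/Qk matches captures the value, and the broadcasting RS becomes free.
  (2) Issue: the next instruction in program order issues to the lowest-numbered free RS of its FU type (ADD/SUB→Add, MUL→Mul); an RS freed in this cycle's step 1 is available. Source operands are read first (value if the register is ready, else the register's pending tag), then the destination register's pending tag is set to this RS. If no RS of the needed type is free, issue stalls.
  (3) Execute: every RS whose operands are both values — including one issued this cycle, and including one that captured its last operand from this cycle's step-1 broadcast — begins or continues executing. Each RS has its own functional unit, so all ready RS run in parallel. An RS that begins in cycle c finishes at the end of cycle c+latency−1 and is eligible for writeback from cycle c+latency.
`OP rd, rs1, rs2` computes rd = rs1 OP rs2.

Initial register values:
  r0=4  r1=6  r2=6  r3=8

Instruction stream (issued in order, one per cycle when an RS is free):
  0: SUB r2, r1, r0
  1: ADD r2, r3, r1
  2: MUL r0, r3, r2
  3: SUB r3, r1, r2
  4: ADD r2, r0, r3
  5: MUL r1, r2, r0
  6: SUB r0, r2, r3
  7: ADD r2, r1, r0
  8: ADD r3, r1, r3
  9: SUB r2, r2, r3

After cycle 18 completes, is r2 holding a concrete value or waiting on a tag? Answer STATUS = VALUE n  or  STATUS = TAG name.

  c1: issue SUB r2<-Add1  regs: r0:4,r1:6,r2:Add1,r3:8
  c2: issue ADD r2<-Add2  regs: r0:4,r1:6,r2:Add2,r3:8
  c3: issue MUL r0<-Mul1  regs: r0:Mul1,r1:6,r2:Add2,r3:8
  c4: CDB Add1=2; issue SUB r3<-Add1  regs: r0:Mul1,r1:6,r2:Add2,r3:Add1
  c5: CDB Add2=14; issue ADD r2<-Add2  regs: r0:Mul1,r1:6,r2:Add2,r3:Add1
  c6: issue MUL r1<-Mul2  regs: r0:Mul1,r1:Mul2,r2:Add2,r3:Add1
  c7: stall  regs: r0:Mul1,r1:Mul2,r2:Add2,r3:Add1
  c8: CDB Add1=-8; issue SUB r0<-Add1  regs: r0:Add1,r1:Mul2,r2:Add2,r3:-8
  c9: CDB Mul1=112; stall  regs: r0:Add1,r1:Mul2,r2:Add2,r3:-8
  c10: stall  regs: r0:Add1,r1:Mul2,r2:Add2,r3:-8
  c11: stall  regs: r0:Add1,r1:Mul2,r2:Add2,r3:-8
  c12: CDB Add2=104; issue ADD r2<-Add2  regs: r0:Add1,r1:Mul2,r2:Add2,r3:-8
  c13: stall  regs: r0:Add1,r1:Mul2,r2:Add2,r3:-8
  c14: stall  regs: r0:Add1,r1:Mul2,r2:Add2,r3:-8
  c15: CDB Add1=112; issue ADD r3<-Add1  regs: r0:112,r1:Mul2,r2:Add2,r3:Add1
  c16: CDB Mul2=11648; stall  regs: r0:112,r1:11648,r2:Add2,r3:Add1
  c17: stall  regs: r0:112,r1:11648,r2:Add2,r3:Add1
  c18: stall  regs: r0:112,r1:11648,r2:Add2,r3:Add1

STATUS = TAG Add2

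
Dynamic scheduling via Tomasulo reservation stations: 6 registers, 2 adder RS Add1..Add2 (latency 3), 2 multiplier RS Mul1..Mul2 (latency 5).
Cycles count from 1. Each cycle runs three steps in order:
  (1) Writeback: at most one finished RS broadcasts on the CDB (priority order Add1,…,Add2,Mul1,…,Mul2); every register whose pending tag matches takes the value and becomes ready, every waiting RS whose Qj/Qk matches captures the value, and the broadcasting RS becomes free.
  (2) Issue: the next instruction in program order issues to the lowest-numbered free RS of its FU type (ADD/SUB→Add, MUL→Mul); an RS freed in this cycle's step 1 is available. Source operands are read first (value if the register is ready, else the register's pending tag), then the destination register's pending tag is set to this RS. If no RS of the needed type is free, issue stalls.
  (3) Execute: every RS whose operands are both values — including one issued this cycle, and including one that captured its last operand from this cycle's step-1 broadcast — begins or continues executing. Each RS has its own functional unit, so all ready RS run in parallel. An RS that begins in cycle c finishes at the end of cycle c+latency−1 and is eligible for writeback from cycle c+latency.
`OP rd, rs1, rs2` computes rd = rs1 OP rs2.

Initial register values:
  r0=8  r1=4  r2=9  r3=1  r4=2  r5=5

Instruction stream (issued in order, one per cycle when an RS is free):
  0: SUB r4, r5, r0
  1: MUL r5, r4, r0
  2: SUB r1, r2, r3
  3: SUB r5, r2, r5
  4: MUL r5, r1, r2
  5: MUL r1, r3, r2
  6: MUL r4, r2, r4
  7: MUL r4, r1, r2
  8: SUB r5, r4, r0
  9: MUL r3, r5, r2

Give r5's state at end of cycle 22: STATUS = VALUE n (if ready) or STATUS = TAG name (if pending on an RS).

c1: issue SUB r4<-Add1 | r0:8,r1:4,r2:9,r3:1,r4:Add1,r5:5
c2: issue MUL r5<-Mul1 | r0:8,r1:4,r2:9,r3:1,r4:Add1,r5:Mul1
c3: issue SUB r1<-Add2 | r0:8,r1:Add2,r2:9,r3:1,r4:Add1,r5:Mul1
c4: CDB Add1=-3; issue SUB r5<-Add1 | r0:8,r1:Add2,r2:9,r3:1,r4:-3,r5:Add1
c5: issue MUL r5<-Mul2 | r0:8,r1:Add2,r2:9,r3:1,r4:-3,r5:Mul2
c6: CDB Add2=8; stall | r0:8,r1:8,r2:9,r3:1,r4:-3,r5:Mul2
c7: stall | r0:8,r1:8,r2:9,r3:1,r4:-3,r5:Mul2
c8: stall | r0:8,r1:8,r2:9,r3:1,r4:-3,r5:Mul2
c9: CDB Mul1=-24; issue MUL r1<-Mul1 | r0:8,r1:Mul1,r2:9,r3:1,r4:-3,r5:Mul2
c10: stall | r0:8,r1:Mul1,r2:9,r3:1,r4:-3,r5:Mul2
c11: CDB Mul2=72; issue MUL r4<-Mul2 | r0:8,r1:Mul1,r2:9,r3:1,r4:Mul2,r5:72
c12: CDB Add1=33; stall | r0:8,r1:Mul1,r2:9,r3:1,r4:Mul2,r5:72
c13: stall | r0:8,r1:Mul1,r2:9,r3:1,r4:Mul2,r5:72
c14: CDB Mul1=9; issue MUL r4<-Mul1 | r0:8,r1:9,r2:9,r3:1,r4:Mul1,r5:72
c15: issue SUB r5<-Add1 | r0:8,r1:9,r2:9,r3:1,r4:Mul1,r5:Add1
c16: CDB Mul2=-27; issue MUL r3<-Mul2 | r0:8,r1:9,r2:9,r3:Mul2,r4:Mul1,r5:Add1
c17: - | r0:8,r1:9,r2:9,r3:Mul2,r4:Mul1,r5:Add1
c18: - | r0:8,r1:9,r2:9,r3:Mul2,r4:Mul1,r5:Add1
c19: CDB Mul1=81 | r0:8,r1:9,r2:9,r3:Mul2,r4:81,r5:Add1
c20: - | r0:8,r1:9,r2:9,r3:Mul2,r4:81,r5:Add1
c21: - | r0:8,r1:9,r2:9,r3:Mul2,r4:81,r5:Add1
c22: CDB Add1=73 | r0:8,r1:9,r2:9,r3:Mul2,r4:81,r5:73

STATUS = VALUE 73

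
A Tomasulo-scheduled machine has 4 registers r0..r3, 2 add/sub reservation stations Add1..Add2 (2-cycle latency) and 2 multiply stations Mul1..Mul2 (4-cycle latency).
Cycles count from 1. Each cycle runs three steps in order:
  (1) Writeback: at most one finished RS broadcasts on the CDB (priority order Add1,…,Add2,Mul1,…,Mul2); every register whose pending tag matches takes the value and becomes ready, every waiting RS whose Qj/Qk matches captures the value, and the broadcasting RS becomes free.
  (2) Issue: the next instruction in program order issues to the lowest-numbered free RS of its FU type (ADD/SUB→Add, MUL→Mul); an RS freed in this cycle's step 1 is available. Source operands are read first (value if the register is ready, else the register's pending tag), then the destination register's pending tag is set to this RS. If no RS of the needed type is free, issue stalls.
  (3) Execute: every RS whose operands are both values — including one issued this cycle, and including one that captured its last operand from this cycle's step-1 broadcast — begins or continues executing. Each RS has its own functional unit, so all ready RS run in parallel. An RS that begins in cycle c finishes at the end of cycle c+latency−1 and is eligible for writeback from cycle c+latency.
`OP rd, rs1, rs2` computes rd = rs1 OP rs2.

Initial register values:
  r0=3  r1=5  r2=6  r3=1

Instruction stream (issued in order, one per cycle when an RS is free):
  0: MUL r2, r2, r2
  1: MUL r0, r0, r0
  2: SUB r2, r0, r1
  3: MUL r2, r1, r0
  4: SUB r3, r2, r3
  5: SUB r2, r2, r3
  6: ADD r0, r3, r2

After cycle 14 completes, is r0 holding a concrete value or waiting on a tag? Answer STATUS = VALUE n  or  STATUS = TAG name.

c1: issue MUL r2<-Mul1 | r0:3,r1:5,r2:Mul1,r3:1
c2: issue MUL r0<-Mul2 | r0:Mul2,r1:5,r2:Mul1,r3:1
c3: issue SUB r2<-Add1 | r0:Mul2,r1:5,r2:Add1,r3:1
c4: stall | r0:Mul2,r1:5,r2:Add1,r3:1
c5: CDB Mul1=36; issue MUL r2<-Mul1 | r0:Mul2,r1:5,r2:Mul1,r3:1
c6: CDB Mul2=9; issue SUB r3<-Add2 | r0:9,r1:5,r2:Mul1,r3:Add2
c7: stall | r0:9,r1:5,r2:Mul1,r3:Add2
c8: CDB Add1=4; issue SUB r2<-Add1 | r0:9,r1:5,r2:Add1,r3:Add2
c9: stall | r0:9,r1:5,r2:Add1,r3:Add2
c10: CDB Mul1=45; stall | r0:9,r1:5,r2:Add1,r3:Add2
c11: stall | r0:9,r1:5,r2:Add1,r3:Add2
c12: CDB Add2=44; issue ADD r0<-Add2 | r0:Add2,r1:5,r2:Add1,r3:44
c13: - | r0:Add2,r1:5,r2:Add1,r3:44
c14: CDB Add1=1 | r0:Add2,r1:5,r2:1,r3:44

STATUS = TAG Add2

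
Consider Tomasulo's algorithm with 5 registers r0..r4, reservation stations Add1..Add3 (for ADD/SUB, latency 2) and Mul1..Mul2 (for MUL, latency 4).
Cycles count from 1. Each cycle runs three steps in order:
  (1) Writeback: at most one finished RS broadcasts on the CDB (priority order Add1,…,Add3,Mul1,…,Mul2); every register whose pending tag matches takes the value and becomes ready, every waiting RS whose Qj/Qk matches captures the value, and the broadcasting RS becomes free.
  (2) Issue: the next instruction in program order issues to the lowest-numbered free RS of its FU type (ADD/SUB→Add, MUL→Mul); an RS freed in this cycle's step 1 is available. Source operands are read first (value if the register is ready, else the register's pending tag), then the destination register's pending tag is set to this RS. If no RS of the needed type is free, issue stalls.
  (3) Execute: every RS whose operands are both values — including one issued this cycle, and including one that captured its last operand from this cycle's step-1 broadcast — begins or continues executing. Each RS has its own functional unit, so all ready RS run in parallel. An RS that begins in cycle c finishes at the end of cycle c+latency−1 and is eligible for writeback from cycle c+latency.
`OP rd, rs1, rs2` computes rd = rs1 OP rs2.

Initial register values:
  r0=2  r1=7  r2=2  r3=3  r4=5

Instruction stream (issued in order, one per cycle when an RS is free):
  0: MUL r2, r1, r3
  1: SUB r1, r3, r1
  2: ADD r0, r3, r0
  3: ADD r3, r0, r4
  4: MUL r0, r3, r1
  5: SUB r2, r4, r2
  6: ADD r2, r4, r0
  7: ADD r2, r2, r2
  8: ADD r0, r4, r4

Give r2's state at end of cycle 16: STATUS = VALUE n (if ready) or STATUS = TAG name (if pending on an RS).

STATUS = VALUE -70

c1: issue MUL r2<-Mul1 | r0:2,r1:7,r2:Mul1,r3:3,r4:5
c2: issue SUB r1<-Add1 | r0:2,r1:Add1,r2:Mul1,r3:3,r4:5
c3: issue ADD r0<-Add2 | r0:Add2,r1:Add1,r2:Mul1,r3:3,r4:5
c4: CDB Add1=-4; issue ADD r3<-Add1 | r0:Add2,r1:-4,r2:Mul1,r3:Add1,r4:5
c5: CDB Add2=5; issue MUL r0<-Mul2 | r0:Mul2,r1:-4,r2:Mul1,r3:Add1,r4:5
c6: CDB Mul1=21; issue SUB r2<-Add2 | r0:Mul2,r1:-4,r2:Add2,r3:Add1,r4:5
c7: CDB Add1=10; issue ADD r2<-Add1 | r0:Mul2,r1:-4,r2:Add1,r3:10,r4:5
c8: CDB Add2=-16; issue ADD r2<-Add2 | r0:Mul2,r1:-4,r2:Add2,r3:10,r4:5
c9: issue ADD r0<-Add3 | r0:Add3,r1:-4,r2:Add2,r3:10,r4:5
c10: - | r0:Add3,r1:-4,r2:Add2,r3:10,r4:5
c11: CDB Add3=10 | r0:10,r1:-4,r2:Add2,r3:10,r4:5
c12: CDB Mul2=-40 | r0:10,r1:-4,r2:Add2,r3:10,r4:5
c13: - | r0:10,r1:-4,r2:Add2,r3:10,r4:5
c14: CDB Add1=-35 | r0:10,r1:-4,r2:Add2,r3:10,r4:5
c15: - | r0:10,r1:-4,r2:Add2,r3:10,r4:5
c16: CDB Add2=-70 | r0:10,r1:-4,r2:-70,r3:10,r4:5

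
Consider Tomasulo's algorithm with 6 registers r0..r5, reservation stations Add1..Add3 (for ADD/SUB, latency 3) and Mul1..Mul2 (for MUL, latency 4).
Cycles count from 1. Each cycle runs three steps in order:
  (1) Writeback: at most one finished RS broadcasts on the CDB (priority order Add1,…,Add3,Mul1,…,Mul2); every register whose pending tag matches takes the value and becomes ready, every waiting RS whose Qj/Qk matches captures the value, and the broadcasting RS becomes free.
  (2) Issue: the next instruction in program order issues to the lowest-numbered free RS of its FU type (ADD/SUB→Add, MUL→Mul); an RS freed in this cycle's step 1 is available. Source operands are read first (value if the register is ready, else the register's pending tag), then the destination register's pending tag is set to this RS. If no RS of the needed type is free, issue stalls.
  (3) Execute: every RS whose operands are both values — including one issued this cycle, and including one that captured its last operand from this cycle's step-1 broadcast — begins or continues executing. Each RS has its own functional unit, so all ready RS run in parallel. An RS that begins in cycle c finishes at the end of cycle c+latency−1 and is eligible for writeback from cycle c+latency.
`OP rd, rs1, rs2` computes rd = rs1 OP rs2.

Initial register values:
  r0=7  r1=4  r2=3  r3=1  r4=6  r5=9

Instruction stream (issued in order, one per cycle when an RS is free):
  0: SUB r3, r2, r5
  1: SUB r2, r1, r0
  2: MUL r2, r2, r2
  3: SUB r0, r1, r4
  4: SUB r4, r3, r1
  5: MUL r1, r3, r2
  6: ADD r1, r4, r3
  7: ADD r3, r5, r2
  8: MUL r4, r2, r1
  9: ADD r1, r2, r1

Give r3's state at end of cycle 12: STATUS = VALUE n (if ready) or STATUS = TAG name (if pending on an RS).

STATUS = VALUE 18

cycle 1: issue SUB r3<-Add1 // r0:7,r1:4,r2:3,r3:Add1,r4:6,r5:9
cycle 2: issue SUB r2<-Add2 // r0:7,r1:4,r2:Add2,r3:Add1,r4:6,r5:9
cycle 3: issue MUL r2<-Mul1 // r0:7,r1:4,r2:Mul1,r3:Add1,r4:6,r5:9
cycle 4: CDB Add1=-6; issue SUB r0<-Add1 // r0:Add1,r1:4,r2:Mul1,r3:-6,r4:6,r5:9
cycle 5: CDB Add2=-3; issue SUB r4<-Add2 // r0:Add1,r1:4,r2:Mul1,r3:-6,r4:Add2,r5:9
cycle 6: issue MUL r1<-Mul2 // r0:Add1,r1:Mul2,r2:Mul1,r3:-6,r4:Add2,r5:9
cycle 7: CDB Add1=-2; issue ADD r1<-Add1 // r0:-2,r1:Add1,r2:Mul1,r3:-6,r4:Add2,r5:9
cycle 8: CDB Add2=-10; issue ADD r3<-Add2 // r0:-2,r1:Add1,r2:Mul1,r3:Add2,r4:-10,r5:9
cycle 9: CDB Mul1=9; issue MUL r4<-Mul1 // r0:-2,r1:Add1,r2:9,r3:Add2,r4:Mul1,r5:9
cycle 10: issue ADD r1<-Add3 // r0:-2,r1:Add3,r2:9,r3:Add2,r4:Mul1,r5:9
cycle 11: CDB Add1=-16 // r0:-2,r1:Add3,r2:9,r3:Add2,r4:Mul1,r5:9
cycle 12: CDB Add2=18 // r0:-2,r1:Add3,r2:9,r3:18,r4:Mul1,r5:9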